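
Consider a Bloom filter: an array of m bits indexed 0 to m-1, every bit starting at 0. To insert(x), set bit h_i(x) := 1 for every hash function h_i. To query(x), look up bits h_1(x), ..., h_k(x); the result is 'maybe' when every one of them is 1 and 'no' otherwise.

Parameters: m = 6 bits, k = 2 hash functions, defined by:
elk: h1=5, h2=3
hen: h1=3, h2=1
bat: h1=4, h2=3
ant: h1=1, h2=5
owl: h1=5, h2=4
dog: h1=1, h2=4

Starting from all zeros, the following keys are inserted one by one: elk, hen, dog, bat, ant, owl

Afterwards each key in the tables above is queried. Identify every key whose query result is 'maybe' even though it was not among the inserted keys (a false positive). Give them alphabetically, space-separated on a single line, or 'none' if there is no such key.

Answer: none

Derivation:
Start: bits=000000
After insert 'elk': sets bits 3 5 -> bits=000101
After insert 'hen': sets bits 1 3 -> bits=010101
After insert 'dog': sets bits 1 4 -> bits=010111
After insert 'bat': sets bits 3 4 -> bits=010111
After insert 'ant': sets bits 1 5 -> bits=010111
After insert 'owl': sets bits 4 5 -> bits=010111
Not inserted: (none) — query each against bits=010111:
False positives (alphabetical): none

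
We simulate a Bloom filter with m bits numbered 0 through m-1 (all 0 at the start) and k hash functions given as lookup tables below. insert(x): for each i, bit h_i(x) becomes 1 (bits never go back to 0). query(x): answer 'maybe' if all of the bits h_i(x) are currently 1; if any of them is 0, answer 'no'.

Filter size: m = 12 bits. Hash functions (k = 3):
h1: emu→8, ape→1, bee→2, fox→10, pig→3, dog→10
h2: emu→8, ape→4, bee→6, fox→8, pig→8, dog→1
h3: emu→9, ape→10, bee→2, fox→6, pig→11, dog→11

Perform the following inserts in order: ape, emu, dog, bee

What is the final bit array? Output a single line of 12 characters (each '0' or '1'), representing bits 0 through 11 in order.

Start: bits=000000000000
After insert 'ape': sets bits 1 4 10 -> bits=010010000010
After insert 'emu': sets bits 8 9 -> bits=010010001110
After insert 'dog': sets bits 1 10 11 -> bits=010010001111
After insert 'bee': sets bits 2 6 -> bits=011010101111

Answer: 011010101111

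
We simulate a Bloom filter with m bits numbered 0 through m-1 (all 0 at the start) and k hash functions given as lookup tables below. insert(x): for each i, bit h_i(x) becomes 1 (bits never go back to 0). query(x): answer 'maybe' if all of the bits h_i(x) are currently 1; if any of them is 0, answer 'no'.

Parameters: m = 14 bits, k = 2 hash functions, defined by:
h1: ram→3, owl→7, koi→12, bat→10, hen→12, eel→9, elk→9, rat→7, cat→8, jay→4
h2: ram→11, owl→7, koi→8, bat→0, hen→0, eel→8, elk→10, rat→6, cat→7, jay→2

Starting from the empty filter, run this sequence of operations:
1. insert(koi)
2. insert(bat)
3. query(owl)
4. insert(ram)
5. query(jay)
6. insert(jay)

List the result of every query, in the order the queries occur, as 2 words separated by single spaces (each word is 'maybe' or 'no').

Answer: no no

Derivation:
Start: bits=00000000000000
Op 1: insert koi -> sets bits 8 12 -> bits=00000000100010
Op 2: insert bat -> sets bits 0 10 -> bits=10000000101010
Op 3: query owl -> checks bit7=0 (has a 0) -> no
Op 4: insert ram -> sets bits 3 11 -> bits=10010000101110
Op 5: query jay -> checks bit2=0, bit4=0 (has a 0) -> no
Op 6: insert jay -> sets bits 2 4 -> bits=10111000101110
Query results in order: no no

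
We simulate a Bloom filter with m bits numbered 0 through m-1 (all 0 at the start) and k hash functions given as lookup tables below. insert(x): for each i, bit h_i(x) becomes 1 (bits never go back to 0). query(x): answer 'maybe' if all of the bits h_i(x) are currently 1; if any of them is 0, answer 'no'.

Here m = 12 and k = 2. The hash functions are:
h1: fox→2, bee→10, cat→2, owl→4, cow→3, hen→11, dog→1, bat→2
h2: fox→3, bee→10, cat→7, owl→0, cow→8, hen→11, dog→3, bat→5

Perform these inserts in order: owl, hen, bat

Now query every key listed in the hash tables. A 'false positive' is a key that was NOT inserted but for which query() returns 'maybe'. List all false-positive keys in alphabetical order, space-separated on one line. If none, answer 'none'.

Start: bits=000000000000
After insert 'owl': sets bits 0 4 -> bits=100010000000
After insert 'hen': sets bits 11 -> bits=100010000001
After insert 'bat': sets bits 2 5 -> bits=101011000001
Not inserted: bee cat cow dog fox — query each against bits=101011000001:
query bee: checks bit10=0 (has a 0) -> no => not a false positive
query cat: checks bit2=1, bit7=0 (has a 0) -> no => not a false positive
query cow: checks bit3=0, bit8=0 (has a 0) -> no => not a false positive
query dog: checks bit1=0, bit3=0 (has a 0) -> no => not a false positive
query fox: checks bit2=1, bit3=0 (has a 0) -> no => not a false positive
False positives (alphabetical): none

Answer: none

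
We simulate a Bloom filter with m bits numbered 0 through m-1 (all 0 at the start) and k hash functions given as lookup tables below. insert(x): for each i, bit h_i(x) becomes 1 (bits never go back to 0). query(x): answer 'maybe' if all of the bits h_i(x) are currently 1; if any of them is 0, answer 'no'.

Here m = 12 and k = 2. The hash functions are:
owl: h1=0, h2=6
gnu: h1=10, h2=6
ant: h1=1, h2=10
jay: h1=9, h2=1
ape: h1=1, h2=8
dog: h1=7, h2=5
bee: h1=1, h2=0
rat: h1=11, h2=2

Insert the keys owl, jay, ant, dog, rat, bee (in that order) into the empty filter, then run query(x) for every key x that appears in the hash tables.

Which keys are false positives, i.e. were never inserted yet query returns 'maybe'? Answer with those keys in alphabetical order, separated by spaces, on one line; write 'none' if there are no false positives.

Start: bits=000000000000
After insert 'owl': sets bits 0 6 -> bits=100000100000
After insert 'jay': sets bits 1 9 -> bits=110000100100
After insert 'ant': sets bits 1 10 -> bits=110000100110
After insert 'dog': sets bits 5 7 -> bits=110001110110
After insert 'rat': sets bits 2 11 -> bits=111001110111
After insert 'bee': sets bits 0 1 -> bits=111001110111
Not inserted: ape gnu — query each against bits=111001110111:
query ape: checks bit1=1, bit8=0 (has a 0) -> no => not a false positive
query gnu: checks bit6=1, bit10=1 (all 1) -> maybe => FALSE POSITIVE
False positives (alphabetical): gnu

Answer: gnu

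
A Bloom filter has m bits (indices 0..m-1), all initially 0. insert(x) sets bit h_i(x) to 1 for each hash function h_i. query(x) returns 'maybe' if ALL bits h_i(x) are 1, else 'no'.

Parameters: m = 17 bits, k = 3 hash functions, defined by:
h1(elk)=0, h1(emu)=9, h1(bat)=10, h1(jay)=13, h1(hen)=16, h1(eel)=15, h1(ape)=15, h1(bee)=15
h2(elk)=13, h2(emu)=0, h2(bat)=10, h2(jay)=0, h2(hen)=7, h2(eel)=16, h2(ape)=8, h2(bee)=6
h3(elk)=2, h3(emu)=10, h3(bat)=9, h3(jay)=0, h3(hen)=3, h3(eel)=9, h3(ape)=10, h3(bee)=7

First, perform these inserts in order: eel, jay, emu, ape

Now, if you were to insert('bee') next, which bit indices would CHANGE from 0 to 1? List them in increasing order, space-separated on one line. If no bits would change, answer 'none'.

Answer: 6 7

Derivation:
Start: bits=00000000000000000
After insert 'eel': sets bits 9 15 16 -> bits=00000000010000011
After insert 'jay': sets bits 0 13 -> bits=10000000010001011
After insert 'emu': sets bits 0 9 10 -> bits=10000000011001011
After insert 'ape': sets bits 8 10 15 -> bits=10000000111001011
insert 'bee' would touch bits 6 7 15; currently bit6=0, bit7=0, bit15=1
Bits that are 0 among those (would change 0->1): 6 7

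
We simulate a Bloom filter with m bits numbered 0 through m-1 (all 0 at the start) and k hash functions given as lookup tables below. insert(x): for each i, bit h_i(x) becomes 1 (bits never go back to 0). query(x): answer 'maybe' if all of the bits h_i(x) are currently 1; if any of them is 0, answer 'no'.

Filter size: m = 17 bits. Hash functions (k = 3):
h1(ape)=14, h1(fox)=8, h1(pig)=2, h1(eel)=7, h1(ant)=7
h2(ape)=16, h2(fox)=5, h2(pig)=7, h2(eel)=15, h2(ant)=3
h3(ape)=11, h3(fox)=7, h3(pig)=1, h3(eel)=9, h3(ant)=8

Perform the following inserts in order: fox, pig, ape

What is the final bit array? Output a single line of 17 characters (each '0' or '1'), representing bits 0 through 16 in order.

Answer: 01100101100100101

Derivation:
Start: bits=00000000000000000
After insert 'fox': sets bits 5 7 8 -> bits=00000101100000000
After insert 'pig': sets bits 1 2 7 -> bits=01100101100000000
After insert 'ape': sets bits 11 14 16 -> bits=01100101100100101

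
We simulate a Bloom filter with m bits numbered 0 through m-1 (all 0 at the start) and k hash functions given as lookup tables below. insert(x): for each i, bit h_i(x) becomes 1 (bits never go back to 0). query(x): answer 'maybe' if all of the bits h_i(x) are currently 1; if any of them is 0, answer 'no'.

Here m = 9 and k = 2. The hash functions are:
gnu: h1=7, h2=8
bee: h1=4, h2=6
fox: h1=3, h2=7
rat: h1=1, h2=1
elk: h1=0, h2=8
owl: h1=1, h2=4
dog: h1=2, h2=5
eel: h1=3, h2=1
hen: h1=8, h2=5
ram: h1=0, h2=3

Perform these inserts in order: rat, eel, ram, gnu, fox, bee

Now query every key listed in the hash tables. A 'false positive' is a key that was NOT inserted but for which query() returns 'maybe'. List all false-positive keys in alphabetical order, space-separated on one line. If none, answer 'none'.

Start: bits=000000000
After insert 'rat': sets bits 1 -> bits=010000000
After insert 'eel': sets bits 1 3 -> bits=010100000
After insert 'ram': sets bits 0 3 -> bits=110100000
After insert 'gnu': sets bits 7 8 -> bits=110100011
After insert 'fox': sets bits 3 7 -> bits=110100011
After insert 'bee': sets bits 4 6 -> bits=110110111
Not inserted: dog elk hen owl — query each against bits=110110111:
query dog: checks bit2=0, bit5=0 (has a 0) -> no => not a false positive
query elk: checks bit0=1, bit8=1 (all 1) -> maybe => FALSE POSITIVE
query hen: checks bit5=0, bit8=1 (has a 0) -> no => not a false positive
query owl: checks bit1=1, bit4=1 (all 1) -> maybe => FALSE POSITIVE
False positives (alphabetical): elk owl

Answer: elk owl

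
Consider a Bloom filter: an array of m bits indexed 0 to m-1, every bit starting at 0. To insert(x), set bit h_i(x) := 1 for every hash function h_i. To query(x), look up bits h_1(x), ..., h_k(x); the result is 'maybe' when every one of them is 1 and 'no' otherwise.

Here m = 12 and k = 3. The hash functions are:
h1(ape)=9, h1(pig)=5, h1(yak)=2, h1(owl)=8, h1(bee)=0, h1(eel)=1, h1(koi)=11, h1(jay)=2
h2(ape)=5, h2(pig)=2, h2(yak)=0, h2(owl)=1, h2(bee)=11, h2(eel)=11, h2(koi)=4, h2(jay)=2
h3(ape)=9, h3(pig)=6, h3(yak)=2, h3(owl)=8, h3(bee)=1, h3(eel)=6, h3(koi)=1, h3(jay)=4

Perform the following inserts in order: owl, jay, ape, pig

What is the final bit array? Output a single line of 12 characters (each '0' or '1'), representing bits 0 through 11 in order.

Answer: 011011101100

Derivation:
Start: bits=000000000000
After insert 'owl': sets bits 1 8 -> bits=010000001000
After insert 'jay': sets bits 2 4 -> bits=011010001000
After insert 'ape': sets bits 5 9 -> bits=011011001100
After insert 'pig': sets bits 2 5 6 -> bits=011011101100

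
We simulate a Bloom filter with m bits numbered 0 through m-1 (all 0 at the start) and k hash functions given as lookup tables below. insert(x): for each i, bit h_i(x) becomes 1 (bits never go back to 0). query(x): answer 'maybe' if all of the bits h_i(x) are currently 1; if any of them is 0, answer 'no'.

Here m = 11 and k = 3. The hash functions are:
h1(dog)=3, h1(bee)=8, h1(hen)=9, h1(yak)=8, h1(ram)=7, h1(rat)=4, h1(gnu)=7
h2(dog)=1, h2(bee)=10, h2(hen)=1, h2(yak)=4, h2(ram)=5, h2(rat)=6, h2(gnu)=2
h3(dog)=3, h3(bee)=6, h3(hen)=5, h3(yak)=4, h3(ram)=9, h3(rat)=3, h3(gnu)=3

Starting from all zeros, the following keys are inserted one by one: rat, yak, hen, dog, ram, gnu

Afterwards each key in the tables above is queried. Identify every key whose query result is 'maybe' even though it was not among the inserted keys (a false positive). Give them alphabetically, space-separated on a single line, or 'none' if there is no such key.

Start: bits=00000000000
After insert 'rat': sets bits 3 4 6 -> bits=00011010000
After insert 'yak': sets bits 4 8 -> bits=00011010100
After insert 'hen': sets bits 1 5 9 -> bits=01011110110
After insert 'dog': sets bits 1 3 -> bits=01011110110
After insert 'ram': sets bits 5 7 9 -> bits=01011111110
After insert 'gnu': sets bits 2 3 7 -> bits=01111111110
Not inserted: bee — query each against bits=01111111110:
query bee: checks bit6=1, bit8=1, bit10=0 (has a 0) -> no => not a false positive
False positives (alphabetical): none

Answer: none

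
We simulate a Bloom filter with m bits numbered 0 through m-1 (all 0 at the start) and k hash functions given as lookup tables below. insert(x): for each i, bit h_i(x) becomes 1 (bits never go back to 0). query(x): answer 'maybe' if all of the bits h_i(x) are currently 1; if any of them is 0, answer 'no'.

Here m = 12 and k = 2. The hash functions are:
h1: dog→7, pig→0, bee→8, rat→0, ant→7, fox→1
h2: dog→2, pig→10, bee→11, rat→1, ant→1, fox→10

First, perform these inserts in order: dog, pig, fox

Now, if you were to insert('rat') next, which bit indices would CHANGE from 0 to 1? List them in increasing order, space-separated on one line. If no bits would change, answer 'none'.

Answer: none

Derivation:
Start: bits=000000000000
After insert 'dog': sets bits 2 7 -> bits=001000010000
After insert 'pig': sets bits 0 10 -> bits=101000010010
After insert 'fox': sets bits 1 10 -> bits=111000010010
insert 'rat' would touch bits 0 1; currently bit0=1, bit1=1
Bits that are 0 among those (would change 0->1): none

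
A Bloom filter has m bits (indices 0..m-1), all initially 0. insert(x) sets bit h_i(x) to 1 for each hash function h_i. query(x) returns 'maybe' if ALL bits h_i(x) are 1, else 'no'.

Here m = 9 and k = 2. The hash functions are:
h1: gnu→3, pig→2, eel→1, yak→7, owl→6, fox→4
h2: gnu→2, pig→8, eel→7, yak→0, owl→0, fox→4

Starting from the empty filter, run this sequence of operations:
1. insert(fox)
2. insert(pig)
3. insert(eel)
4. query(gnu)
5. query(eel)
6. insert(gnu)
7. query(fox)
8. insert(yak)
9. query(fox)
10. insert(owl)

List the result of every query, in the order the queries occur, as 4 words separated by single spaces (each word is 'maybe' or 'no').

Answer: no maybe maybe maybe

Derivation:
Start: bits=000000000
Op 1: insert fox -> sets bits 4 -> bits=000010000
Op 2: insert pig -> sets bits 2 8 -> bits=001010001
Op 3: insert eel -> sets bits 1 7 -> bits=011010011
Op 4: query gnu -> checks bit2=1, bit3=0 (has a 0) -> no
Op 5: query eel -> checks bit1=1, bit7=1 (all 1) -> maybe
Op 6: insert gnu -> sets bits 2 3 -> bits=011110011
Op 7: query fox -> checks bit4=1 (all 1) -> maybe
Op 8: insert yak -> sets bits 0 7 -> bits=111110011
Op 9: query fox -> checks bit4=1 (all 1) -> maybe
Op 10: insert owl -> sets bits 0 6 -> bits=111110111
Query results in order: no maybe maybe maybe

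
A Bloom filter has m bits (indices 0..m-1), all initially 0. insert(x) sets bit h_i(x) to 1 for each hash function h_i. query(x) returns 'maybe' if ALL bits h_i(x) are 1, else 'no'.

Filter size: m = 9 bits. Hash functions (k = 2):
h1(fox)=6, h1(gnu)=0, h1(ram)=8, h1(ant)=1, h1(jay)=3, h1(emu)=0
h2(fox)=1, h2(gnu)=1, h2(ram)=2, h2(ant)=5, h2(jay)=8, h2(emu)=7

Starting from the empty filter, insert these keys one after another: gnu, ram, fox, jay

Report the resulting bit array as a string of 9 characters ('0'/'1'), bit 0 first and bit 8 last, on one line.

Start: bits=000000000
After insert 'gnu': sets bits 0 1 -> bits=110000000
After insert 'ram': sets bits 2 8 -> bits=111000001
After insert 'fox': sets bits 1 6 -> bits=111000101
After insert 'jay': sets bits 3 8 -> bits=111100101

Answer: 111100101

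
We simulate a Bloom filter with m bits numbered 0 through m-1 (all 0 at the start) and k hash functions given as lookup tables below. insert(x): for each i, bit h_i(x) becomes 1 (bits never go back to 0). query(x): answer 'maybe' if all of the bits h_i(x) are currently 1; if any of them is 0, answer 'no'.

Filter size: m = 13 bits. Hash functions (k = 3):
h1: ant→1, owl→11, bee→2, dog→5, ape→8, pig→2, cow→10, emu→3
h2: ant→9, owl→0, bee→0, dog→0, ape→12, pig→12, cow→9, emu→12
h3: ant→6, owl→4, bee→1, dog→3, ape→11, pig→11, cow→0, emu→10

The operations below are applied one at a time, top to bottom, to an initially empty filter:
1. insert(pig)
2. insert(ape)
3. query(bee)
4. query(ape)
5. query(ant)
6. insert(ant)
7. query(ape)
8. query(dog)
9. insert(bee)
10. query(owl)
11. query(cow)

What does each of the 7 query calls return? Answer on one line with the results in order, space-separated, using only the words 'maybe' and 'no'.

Start: bits=0000000000000
Op 1: insert pig -> sets bits 2 11 12 -> bits=0010000000011
Op 2: insert ape -> sets bits 8 11 12 -> bits=0010000010011
Op 3: query bee -> checks bit0=0, bit1=0, bit2=1 (has a 0) -> no
Op 4: query ape -> checks bit8=1, bit11=1, bit12=1 (all 1) -> maybe
Op 5: query ant -> checks bit1=0, bit6=0, bit9=0 (has a 0) -> no
Op 6: insert ant -> sets bits 1 6 9 -> bits=0110001011011
Op 7: query ape -> checks bit8=1, bit11=1, bit12=1 (all 1) -> maybe
Op 8: query dog -> checks bit0=0, bit3=0, bit5=0 (has a 0) -> no
Op 9: insert bee -> sets bits 0 1 2 -> bits=1110001011011
Op 10: query owl -> checks bit0=1, bit4=0, bit11=1 (has a 0) -> no
Op 11: query cow -> checks bit0=1, bit9=1, bit10=0 (has a 0) -> no
Query results in order: no maybe no maybe no no no

Answer: no maybe no maybe no no no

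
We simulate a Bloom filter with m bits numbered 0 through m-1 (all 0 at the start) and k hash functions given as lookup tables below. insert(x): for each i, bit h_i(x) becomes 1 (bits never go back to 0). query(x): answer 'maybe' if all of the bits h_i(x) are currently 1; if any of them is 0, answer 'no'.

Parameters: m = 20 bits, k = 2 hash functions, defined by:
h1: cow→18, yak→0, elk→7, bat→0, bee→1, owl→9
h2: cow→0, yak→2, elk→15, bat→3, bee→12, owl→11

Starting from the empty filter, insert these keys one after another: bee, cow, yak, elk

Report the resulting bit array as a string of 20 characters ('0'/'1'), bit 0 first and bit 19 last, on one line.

Answer: 11100001000010010010

Derivation:
Start: bits=00000000000000000000
After insert 'bee': sets bits 1 12 -> bits=01000000000010000000
After insert 'cow': sets bits 0 18 -> bits=11000000000010000010
After insert 'yak': sets bits 0 2 -> bits=11100000000010000010
After insert 'elk': sets bits 7 15 -> bits=11100001000010010010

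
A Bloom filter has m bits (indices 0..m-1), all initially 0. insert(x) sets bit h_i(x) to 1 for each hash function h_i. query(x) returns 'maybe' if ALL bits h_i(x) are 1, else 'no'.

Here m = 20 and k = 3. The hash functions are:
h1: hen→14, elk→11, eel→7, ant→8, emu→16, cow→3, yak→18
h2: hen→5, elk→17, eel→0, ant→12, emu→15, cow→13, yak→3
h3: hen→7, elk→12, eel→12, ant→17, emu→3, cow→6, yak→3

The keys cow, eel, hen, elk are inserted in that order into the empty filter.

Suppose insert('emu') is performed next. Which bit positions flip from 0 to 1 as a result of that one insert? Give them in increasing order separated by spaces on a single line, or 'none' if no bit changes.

Answer: 15 16

Derivation:
Start: bits=00000000000000000000
After insert 'cow': sets bits 3 6 13 -> bits=00010010000001000000
After insert 'eel': sets bits 0 7 12 -> bits=10010011000011000000
After insert 'hen': sets bits 5 7 14 -> bits=10010111000011100000
After insert 'elk': sets bits 11 12 17 -> bits=10010111000111100100
insert 'emu' would touch bits 3 15 16; currently bit3=1, bit15=0, bit16=0
Bits that are 0 among those (would change 0->1): 15 16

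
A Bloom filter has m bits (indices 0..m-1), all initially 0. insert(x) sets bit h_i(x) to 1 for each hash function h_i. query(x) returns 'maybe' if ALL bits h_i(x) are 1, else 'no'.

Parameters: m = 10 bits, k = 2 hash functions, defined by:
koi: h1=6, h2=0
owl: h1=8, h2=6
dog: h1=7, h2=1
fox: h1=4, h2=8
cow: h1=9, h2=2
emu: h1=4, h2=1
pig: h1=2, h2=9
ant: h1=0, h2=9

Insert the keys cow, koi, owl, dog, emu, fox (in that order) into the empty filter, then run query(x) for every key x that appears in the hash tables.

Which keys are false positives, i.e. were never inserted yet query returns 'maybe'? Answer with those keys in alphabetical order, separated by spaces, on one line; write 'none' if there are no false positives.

Answer: ant pig

Derivation:
Start: bits=0000000000
After insert 'cow': sets bits 2 9 -> bits=0010000001
After insert 'koi': sets bits 0 6 -> bits=1010001001
After insert 'owl': sets bits 6 8 -> bits=1010001011
After insert 'dog': sets bits 1 7 -> bits=1110001111
After insert 'emu': sets bits 1 4 -> bits=1110101111
After insert 'fox': sets bits 4 8 -> bits=1110101111
Not inserted: ant pig — query each against bits=1110101111:
query ant: checks bit0=1, bit9=1 (all 1) -> maybe => FALSE POSITIVE
query pig: checks bit2=1, bit9=1 (all 1) -> maybe => FALSE POSITIVE
False positives (alphabetical): ant pig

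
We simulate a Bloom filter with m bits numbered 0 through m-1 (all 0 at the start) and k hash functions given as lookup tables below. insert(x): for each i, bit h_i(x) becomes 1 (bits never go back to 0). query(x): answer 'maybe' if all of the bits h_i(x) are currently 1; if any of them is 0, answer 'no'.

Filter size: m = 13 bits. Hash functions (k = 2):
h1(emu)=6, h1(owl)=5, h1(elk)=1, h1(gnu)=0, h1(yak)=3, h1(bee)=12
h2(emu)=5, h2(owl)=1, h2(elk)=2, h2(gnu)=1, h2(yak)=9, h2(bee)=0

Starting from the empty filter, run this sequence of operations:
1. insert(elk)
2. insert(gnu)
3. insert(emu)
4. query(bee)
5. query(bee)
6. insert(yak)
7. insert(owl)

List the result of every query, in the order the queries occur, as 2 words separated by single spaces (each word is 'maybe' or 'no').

Answer: no no

Derivation:
Start: bits=0000000000000
Op 1: insert elk -> sets bits 1 2 -> bits=0110000000000
Op 2: insert gnu -> sets bits 0 1 -> bits=1110000000000
Op 3: insert emu -> sets bits 5 6 -> bits=1110011000000
Op 4: query bee -> checks bit0=1, bit12=0 (has a 0) -> no
Op 5: query bee -> checks bit0=1, bit12=0 (has a 0) -> no
Op 6: insert yak -> sets bits 3 9 -> bits=1111011001000
Op 7: insert owl -> sets bits 1 5 -> bits=1111011001000
Query results in order: no no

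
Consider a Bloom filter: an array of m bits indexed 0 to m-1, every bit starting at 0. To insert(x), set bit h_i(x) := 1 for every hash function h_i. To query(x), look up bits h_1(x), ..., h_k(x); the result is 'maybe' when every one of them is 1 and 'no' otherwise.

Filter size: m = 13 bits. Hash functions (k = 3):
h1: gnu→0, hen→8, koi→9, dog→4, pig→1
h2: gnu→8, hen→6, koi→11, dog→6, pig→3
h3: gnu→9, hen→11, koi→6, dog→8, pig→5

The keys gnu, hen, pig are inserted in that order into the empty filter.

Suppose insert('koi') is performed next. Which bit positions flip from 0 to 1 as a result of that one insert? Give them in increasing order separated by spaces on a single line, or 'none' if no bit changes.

Answer: none

Derivation:
Start: bits=0000000000000
After insert 'gnu': sets bits 0 8 9 -> bits=1000000011000
After insert 'hen': sets bits 6 8 11 -> bits=1000001011010
After insert 'pig': sets bits 1 3 5 -> bits=1101011011010
insert 'koi' would touch bits 6 9 11; currently bit6=1, bit9=1, bit11=1
Bits that are 0 among those (would change 0->1): none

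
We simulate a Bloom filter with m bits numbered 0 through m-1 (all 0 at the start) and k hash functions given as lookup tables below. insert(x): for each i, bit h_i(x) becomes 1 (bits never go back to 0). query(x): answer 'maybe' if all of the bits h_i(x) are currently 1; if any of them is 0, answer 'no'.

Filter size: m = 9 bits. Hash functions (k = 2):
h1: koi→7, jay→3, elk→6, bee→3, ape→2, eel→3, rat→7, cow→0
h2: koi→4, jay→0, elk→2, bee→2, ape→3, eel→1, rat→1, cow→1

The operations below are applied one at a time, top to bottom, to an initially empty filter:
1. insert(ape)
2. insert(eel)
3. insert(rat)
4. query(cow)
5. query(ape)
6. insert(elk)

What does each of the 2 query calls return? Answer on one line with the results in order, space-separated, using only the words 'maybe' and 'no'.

Start: bits=000000000
Op 1: insert ape -> sets bits 2 3 -> bits=001100000
Op 2: insert eel -> sets bits 1 3 -> bits=011100000
Op 3: insert rat -> sets bits 1 7 -> bits=011100010
Op 4: query cow -> checks bit0=0, bit1=1 (has a 0) -> no
Op 5: query ape -> checks bit2=1, bit3=1 (all 1) -> maybe
Op 6: insert elk -> sets bits 2 6 -> bits=011100110
Query results in order: no maybe

Answer: no maybe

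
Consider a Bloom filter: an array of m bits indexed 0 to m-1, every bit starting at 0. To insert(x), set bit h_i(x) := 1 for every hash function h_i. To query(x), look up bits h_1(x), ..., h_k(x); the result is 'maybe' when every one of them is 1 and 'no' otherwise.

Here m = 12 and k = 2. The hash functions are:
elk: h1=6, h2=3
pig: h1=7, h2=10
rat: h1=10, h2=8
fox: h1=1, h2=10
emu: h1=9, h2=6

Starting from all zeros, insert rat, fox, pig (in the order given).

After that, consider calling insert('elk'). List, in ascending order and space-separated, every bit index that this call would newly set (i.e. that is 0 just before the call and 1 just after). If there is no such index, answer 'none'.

Start: bits=000000000000
After insert 'rat': sets bits 8 10 -> bits=000000001010
After insert 'fox': sets bits 1 10 -> bits=010000001010
After insert 'pig': sets bits 7 10 -> bits=010000011010
insert 'elk' would touch bits 3 6; currently bit3=0, bit6=0
Bits that are 0 among those (would change 0->1): 3 6

Answer: 3 6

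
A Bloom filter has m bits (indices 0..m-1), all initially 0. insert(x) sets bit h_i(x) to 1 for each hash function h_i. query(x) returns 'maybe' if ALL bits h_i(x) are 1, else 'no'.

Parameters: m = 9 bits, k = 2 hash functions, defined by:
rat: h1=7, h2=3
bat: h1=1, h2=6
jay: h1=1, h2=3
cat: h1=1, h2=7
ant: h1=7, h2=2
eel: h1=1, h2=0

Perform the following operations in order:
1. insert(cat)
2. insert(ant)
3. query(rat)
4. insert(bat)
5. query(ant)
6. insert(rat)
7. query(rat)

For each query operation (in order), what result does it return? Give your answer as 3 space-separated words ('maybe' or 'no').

Answer: no maybe maybe

Derivation:
Start: bits=000000000
Op 1: insert cat -> sets bits 1 7 -> bits=010000010
Op 2: insert ant -> sets bits 2 7 -> bits=011000010
Op 3: query rat -> checks bit3=0, bit7=1 (has a 0) -> no
Op 4: insert bat -> sets bits 1 6 -> bits=011000110
Op 5: query ant -> checks bit2=1, bit7=1 (all 1) -> maybe
Op 6: insert rat -> sets bits 3 7 -> bits=011100110
Op 7: query rat -> checks bit3=1, bit7=1 (all 1) -> maybe
Query results in order: no maybe maybe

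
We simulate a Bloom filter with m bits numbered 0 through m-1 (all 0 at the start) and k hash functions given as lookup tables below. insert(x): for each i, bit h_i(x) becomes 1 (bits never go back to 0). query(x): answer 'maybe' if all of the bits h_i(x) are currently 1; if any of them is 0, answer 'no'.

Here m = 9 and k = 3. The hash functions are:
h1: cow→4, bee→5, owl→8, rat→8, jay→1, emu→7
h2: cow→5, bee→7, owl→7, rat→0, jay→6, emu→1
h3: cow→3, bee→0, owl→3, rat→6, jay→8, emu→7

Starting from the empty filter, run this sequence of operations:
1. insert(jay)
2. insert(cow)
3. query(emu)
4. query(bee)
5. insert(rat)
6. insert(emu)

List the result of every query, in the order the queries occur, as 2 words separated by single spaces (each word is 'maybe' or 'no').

Answer: no no

Derivation:
Start: bits=000000000
Op 1: insert jay -> sets bits 1 6 8 -> bits=010000101
Op 2: insert cow -> sets bits 3 4 5 -> bits=010111101
Op 3: query emu -> checks bit1=1, bit7=0 (has a 0) -> no
Op 4: query bee -> checks bit0=0, bit5=1, bit7=0 (has a 0) -> no
Op 5: insert rat -> sets bits 0 6 8 -> bits=110111101
Op 6: insert emu -> sets bits 1 7 -> bits=110111111
Query results in order: no no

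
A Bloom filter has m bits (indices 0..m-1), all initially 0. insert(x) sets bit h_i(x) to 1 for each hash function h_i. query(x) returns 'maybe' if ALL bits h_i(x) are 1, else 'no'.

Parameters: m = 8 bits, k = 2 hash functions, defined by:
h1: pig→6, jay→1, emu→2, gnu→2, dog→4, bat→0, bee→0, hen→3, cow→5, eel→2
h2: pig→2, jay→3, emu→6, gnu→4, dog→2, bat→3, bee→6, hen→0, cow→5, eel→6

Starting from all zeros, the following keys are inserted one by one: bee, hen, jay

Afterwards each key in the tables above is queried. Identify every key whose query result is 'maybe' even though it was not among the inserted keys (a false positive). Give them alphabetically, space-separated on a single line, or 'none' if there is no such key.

Answer: bat

Derivation:
Start: bits=00000000
After insert 'bee': sets bits 0 6 -> bits=10000010
After insert 'hen': sets bits 0 3 -> bits=10010010
After insert 'jay': sets bits 1 3 -> bits=11010010
Not inserted: bat cow dog eel emu gnu pig — query each against bits=11010010:
query bat: checks bit0=1, bit3=1 (all 1) -> maybe => FALSE POSITIVE
query cow: checks bit5=0 (has a 0) -> no => not a false positive
query dog: checks bit2=0, bit4=0 (has a 0) -> no => not a false positive
query eel: checks bit2=0, bit6=1 (has a 0) -> no => not a false positive
query emu: checks bit2=0, bit6=1 (has a 0) -> no => not a false positive
query gnu: checks bit2=0, bit4=0 (has a 0) -> no => not a false positive
query pig: checks bit2=0, bit6=1 (has a 0) -> no => not a false positive
False positives (alphabetical): bat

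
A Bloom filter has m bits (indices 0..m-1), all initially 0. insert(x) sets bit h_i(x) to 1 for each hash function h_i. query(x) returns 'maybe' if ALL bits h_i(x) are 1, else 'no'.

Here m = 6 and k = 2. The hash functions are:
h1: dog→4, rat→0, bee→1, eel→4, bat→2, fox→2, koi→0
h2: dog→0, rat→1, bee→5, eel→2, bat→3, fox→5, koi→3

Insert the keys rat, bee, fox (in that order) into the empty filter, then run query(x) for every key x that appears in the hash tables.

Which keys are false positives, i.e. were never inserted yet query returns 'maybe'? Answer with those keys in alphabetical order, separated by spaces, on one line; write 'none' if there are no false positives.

Start: bits=000000
After insert 'rat': sets bits 0 1 -> bits=110000
After insert 'bee': sets bits 1 5 -> bits=110001
After insert 'fox': sets bits 2 5 -> bits=111001
Not inserted: bat dog eel koi — query each against bits=111001:
query bat: checks bit2=1, bit3=0 (has a 0) -> no => not a false positive
query dog: checks bit0=1, bit4=0 (has a 0) -> no => not a false positive
query eel: checks bit2=1, bit4=0 (has a 0) -> no => not a false positive
query koi: checks bit0=1, bit3=0 (has a 0) -> no => not a false positive
False positives (alphabetical): none

Answer: none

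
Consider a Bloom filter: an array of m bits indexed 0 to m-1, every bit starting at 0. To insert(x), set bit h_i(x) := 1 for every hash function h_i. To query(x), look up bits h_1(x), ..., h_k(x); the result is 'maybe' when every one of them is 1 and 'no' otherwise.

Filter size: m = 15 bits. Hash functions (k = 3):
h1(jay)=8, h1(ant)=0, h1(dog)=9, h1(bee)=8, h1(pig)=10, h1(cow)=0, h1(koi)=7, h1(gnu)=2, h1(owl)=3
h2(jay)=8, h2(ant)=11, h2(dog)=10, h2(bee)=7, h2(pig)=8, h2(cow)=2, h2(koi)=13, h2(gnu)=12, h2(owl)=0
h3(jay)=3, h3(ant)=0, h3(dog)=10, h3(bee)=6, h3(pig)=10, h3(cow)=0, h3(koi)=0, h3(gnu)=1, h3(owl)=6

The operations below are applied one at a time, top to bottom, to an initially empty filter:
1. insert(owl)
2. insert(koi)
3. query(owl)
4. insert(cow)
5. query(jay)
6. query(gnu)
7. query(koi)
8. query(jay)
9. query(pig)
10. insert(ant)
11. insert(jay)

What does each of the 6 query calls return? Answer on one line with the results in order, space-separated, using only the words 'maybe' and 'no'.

Answer: maybe no no maybe no no

Derivation:
Start: bits=000000000000000
Op 1: insert owl -> sets bits 0 3 6 -> bits=100100100000000
Op 2: insert koi -> sets bits 0 7 13 -> bits=100100110000010
Op 3: query owl -> checks bit0=1, bit3=1, bit6=1 (all 1) -> maybe
Op 4: insert cow -> sets bits 0 2 -> bits=101100110000010
Op 5: query jay -> checks bit3=1, bit8=0 (has a 0) -> no
Op 6: query gnu -> checks bit1=0, bit2=1, bit12=0 (has a 0) -> no
Op 7: query koi -> checks bit0=1, bit7=1, bit13=1 (all 1) -> maybe
Op 8: query jay -> checks bit3=1, bit8=0 (has a 0) -> no
Op 9: query pig -> checks bit8=0, bit10=0 (has a 0) -> no
Op 10: insert ant -> sets bits 0 11 -> bits=101100110001010
Op 11: insert jay -> sets bits 3 8 -> bits=101100111001010
Query results in order: maybe no no maybe no no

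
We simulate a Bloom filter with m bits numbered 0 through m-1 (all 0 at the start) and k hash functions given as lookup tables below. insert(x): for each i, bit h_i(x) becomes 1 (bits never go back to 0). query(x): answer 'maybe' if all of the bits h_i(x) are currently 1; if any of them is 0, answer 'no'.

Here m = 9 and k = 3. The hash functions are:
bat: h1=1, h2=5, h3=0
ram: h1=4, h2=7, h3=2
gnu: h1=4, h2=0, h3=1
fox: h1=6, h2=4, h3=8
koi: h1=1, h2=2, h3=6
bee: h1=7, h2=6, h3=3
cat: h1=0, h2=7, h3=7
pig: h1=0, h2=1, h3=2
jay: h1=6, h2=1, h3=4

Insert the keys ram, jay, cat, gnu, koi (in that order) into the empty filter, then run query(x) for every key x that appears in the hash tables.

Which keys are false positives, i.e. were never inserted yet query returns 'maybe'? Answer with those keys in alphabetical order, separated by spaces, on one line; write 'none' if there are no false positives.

Answer: pig

Derivation:
Start: bits=000000000
After insert 'ram': sets bits 2 4 7 -> bits=001010010
After insert 'jay': sets bits 1 4 6 -> bits=011010110
After insert 'cat': sets bits 0 7 -> bits=111010110
After insert 'gnu': sets bits 0 1 4 -> bits=111010110
After insert 'koi': sets bits 1 2 6 -> bits=111010110
Not inserted: bat bee fox pig — query each against bits=111010110:
query bat: checks bit0=1, bit1=1, bit5=0 (has a 0) -> no => not a false positive
query bee: checks bit3=0, bit6=1, bit7=1 (has a 0) -> no => not a false positive
query fox: checks bit4=1, bit6=1, bit8=0 (has a 0) -> no => not a false positive
query pig: checks bit0=1, bit1=1, bit2=1 (all 1) -> maybe => FALSE POSITIVE
False positives (alphabetical): pig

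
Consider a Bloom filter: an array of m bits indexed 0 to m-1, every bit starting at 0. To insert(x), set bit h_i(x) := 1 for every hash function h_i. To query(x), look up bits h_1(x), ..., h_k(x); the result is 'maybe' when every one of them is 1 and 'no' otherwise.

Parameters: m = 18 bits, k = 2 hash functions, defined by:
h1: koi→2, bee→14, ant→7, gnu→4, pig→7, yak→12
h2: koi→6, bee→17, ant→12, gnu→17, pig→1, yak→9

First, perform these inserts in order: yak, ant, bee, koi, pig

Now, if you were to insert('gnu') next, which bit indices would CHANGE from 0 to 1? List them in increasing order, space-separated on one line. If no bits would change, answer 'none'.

Answer: 4

Derivation:
Start: bits=000000000000000000
After insert 'yak': sets bits 9 12 -> bits=000000000100100000
After insert 'ant': sets bits 7 12 -> bits=000000010100100000
After insert 'bee': sets bits 14 17 -> bits=000000010100101001
After insert 'koi': sets bits 2 6 -> bits=001000110100101001
After insert 'pig': sets bits 1 7 -> bits=011000110100101001
insert 'gnu' would touch bits 4 17; currently bit4=0, bit17=1
Bits that are 0 among those (would change 0->1): 4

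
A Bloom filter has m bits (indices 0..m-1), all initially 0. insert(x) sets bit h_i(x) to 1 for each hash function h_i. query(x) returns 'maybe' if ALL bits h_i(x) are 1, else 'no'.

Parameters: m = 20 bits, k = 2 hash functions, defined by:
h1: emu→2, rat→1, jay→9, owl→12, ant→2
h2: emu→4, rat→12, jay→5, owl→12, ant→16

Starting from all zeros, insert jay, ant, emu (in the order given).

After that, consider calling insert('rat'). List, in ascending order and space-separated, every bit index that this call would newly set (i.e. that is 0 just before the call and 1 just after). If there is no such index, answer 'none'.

Start: bits=00000000000000000000
After insert 'jay': sets bits 5 9 -> bits=00000100010000000000
After insert 'ant': sets bits 2 16 -> bits=00100100010000001000
After insert 'emu': sets bits 2 4 -> bits=00101100010000001000
insert 'rat' would touch bits 1 12; currently bit1=0, bit12=0
Bits that are 0 among those (would change 0->1): 1 12

Answer: 1 12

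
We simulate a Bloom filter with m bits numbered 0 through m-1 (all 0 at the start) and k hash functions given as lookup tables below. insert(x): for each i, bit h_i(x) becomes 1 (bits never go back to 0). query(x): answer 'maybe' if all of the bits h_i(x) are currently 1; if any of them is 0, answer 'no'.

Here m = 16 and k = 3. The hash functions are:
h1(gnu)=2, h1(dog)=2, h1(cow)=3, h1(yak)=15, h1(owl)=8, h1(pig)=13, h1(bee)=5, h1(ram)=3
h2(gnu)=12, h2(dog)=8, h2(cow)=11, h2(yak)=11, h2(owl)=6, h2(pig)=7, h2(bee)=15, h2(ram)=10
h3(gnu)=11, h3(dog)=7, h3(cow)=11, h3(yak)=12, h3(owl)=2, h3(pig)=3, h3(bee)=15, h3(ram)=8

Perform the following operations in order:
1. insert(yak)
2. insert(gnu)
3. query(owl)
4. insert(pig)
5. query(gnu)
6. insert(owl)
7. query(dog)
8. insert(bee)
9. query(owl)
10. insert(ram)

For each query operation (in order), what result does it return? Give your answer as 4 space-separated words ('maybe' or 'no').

Start: bits=0000000000000000
Op 1: insert yak -> sets bits 11 12 15 -> bits=0000000000011001
Op 2: insert gnu -> sets bits 2 11 12 -> bits=0010000000011001
Op 3: query owl -> checks bit2=1, bit6=0, bit8=0 (has a 0) -> no
Op 4: insert pig -> sets bits 3 7 13 -> bits=0011000100011101
Op 5: query gnu -> checks bit2=1, bit11=1, bit12=1 (all 1) -> maybe
Op 6: insert owl -> sets bits 2 6 8 -> bits=0011001110011101
Op 7: query dog -> checks bit2=1, bit7=1, bit8=1 (all 1) -> maybe
Op 8: insert bee -> sets bits 5 15 -> bits=0011011110011101
Op 9: query owl -> checks bit2=1, bit6=1, bit8=1 (all 1) -> maybe
Op 10: insert ram -> sets bits 3 8 10 -> bits=0011011110111101
Query results in order: no maybe maybe maybe

Answer: no maybe maybe maybe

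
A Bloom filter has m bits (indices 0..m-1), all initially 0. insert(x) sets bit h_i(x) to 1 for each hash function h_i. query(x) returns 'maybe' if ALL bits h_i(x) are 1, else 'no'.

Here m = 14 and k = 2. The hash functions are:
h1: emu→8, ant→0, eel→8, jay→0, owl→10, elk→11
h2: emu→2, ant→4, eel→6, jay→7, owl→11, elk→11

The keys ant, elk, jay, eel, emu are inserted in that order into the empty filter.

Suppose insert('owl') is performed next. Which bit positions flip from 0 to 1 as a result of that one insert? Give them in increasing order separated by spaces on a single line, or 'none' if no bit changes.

Answer: 10

Derivation:
Start: bits=00000000000000
After insert 'ant': sets bits 0 4 -> bits=10001000000000
After insert 'elk': sets bits 11 -> bits=10001000000100
After insert 'jay': sets bits 0 7 -> bits=10001001000100
After insert 'eel': sets bits 6 8 -> bits=10001011100100
After insert 'emu': sets bits 2 8 -> bits=10101011100100
insert 'owl' would touch bits 10 11; currently bit10=0, bit11=1
Bits that are 0 among those (would change 0->1): 10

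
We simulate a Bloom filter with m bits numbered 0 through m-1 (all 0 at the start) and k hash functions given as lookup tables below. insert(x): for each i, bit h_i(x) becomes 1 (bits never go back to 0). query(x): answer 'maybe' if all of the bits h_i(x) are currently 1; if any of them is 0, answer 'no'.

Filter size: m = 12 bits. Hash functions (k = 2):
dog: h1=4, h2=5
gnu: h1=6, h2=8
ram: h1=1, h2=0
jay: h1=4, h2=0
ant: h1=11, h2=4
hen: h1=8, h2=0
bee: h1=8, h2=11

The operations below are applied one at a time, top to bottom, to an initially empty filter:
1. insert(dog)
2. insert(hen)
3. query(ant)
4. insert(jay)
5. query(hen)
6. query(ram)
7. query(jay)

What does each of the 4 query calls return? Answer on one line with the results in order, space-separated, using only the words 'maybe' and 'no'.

Start: bits=000000000000
Op 1: insert dog -> sets bits 4 5 -> bits=000011000000
Op 2: insert hen -> sets bits 0 8 -> bits=100011001000
Op 3: query ant -> checks bit4=1, bit11=0 (has a 0) -> no
Op 4: insert jay -> sets bits 0 4 -> bits=100011001000
Op 5: query hen -> checks bit0=1, bit8=1 (all 1) -> maybe
Op 6: query ram -> checks bit0=1, bit1=0 (has a 0) -> no
Op 7: query jay -> checks bit0=1, bit4=1 (all 1) -> maybe
Query results in order: no maybe no maybe

Answer: no maybe no maybe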